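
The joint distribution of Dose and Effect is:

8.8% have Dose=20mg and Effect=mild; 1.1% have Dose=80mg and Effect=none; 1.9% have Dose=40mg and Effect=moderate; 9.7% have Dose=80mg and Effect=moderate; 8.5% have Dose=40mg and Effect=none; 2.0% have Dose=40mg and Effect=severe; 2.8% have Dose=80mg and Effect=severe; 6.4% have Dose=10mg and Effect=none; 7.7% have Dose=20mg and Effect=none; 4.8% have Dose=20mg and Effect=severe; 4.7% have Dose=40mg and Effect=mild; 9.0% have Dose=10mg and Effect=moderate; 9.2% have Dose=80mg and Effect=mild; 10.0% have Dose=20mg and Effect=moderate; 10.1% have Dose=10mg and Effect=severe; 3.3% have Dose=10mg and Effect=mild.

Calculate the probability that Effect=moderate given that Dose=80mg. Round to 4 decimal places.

P(Dose=80mg) = 0.011 + 0.092 + 0.097 + 0.028 = 0.228.
P(Effect=moderate | Dose=80mg) = 0.097/0.228 = 0.4254.

0.4254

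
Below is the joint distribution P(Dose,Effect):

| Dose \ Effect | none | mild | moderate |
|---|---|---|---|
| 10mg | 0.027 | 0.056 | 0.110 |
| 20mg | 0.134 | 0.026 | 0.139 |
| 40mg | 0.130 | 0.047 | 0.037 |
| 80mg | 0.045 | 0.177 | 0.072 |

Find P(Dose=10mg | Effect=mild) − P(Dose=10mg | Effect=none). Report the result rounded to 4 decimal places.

P(Effect=mild) = 0.056 + 0.026 + 0.047 + 0.177 = 0.306; P(Dose=10mg | Effect=mild) = 0.056/0.306 = 0.18301.
P(Effect=none) = 0.027 + 0.134 + 0.130 + 0.045 = 0.336; P(Dose=10mg | Effect=none) = 0.027/0.336 = 0.08036.
Difference = 0.1026.

0.1026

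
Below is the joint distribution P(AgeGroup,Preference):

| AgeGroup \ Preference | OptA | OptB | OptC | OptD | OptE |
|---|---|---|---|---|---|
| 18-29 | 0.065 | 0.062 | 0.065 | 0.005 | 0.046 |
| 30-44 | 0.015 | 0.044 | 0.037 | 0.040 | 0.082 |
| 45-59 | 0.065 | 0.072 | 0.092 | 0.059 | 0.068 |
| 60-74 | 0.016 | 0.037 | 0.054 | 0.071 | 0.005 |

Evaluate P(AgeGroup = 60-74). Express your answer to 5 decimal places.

0.18300

P(AgeGroup=60-74) = 0.016 + 0.037 + 0.054 + 0.071 + 0.005 = 0.183.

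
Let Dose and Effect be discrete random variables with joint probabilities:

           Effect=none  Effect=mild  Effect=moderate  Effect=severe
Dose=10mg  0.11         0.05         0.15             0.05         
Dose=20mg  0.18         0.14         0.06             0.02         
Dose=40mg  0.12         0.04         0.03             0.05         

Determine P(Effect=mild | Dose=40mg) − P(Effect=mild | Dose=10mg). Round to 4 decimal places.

0.0278

P(Dose=40mg) = 0.12 + 0.04 + 0.03 + 0.05 = 0.24; P(Effect=mild | Dose=40mg) = 0.04/0.24 = 0.16667.
P(Dose=10mg) = 0.11 + 0.05 + 0.15 + 0.05 = 0.36; P(Effect=mild | Dose=10mg) = 0.05/0.36 = 0.13889.
Difference = 0.0278.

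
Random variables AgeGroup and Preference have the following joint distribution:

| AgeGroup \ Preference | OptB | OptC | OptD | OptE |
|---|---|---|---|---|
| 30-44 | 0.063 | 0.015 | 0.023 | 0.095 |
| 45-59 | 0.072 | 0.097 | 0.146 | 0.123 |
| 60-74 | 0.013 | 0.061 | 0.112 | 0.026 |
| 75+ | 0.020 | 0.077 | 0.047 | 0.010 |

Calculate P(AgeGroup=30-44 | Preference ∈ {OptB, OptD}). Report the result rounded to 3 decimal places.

P(Preference=OptB) = 0.063 + 0.072 + 0.013 + 0.020 = 0.168.
P(Preference=OptD) = 0.023 + 0.146 + 0.112 + 0.047 = 0.328.
P(Preference ∈ {OptB, OptD}) = 0.168 + 0.328 = 0.496; P(AgeGroup=30-44, Preference ∈ {OptB, OptD}) = 0.063 + 0.023 = 0.086.
P(AgeGroup=30-44 | Preference ∈ {OptB, OptD}) = 0.086/0.496 = 0.173.

0.173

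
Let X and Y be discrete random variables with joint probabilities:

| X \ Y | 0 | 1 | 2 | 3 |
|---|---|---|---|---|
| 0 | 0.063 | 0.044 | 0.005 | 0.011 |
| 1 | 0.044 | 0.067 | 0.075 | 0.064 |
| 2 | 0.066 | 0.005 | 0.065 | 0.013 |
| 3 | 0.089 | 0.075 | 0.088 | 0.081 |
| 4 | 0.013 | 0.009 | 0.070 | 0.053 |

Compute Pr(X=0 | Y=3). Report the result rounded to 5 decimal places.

P(Y=3) = 0.011 + 0.064 + 0.013 + 0.081 + 0.053 = 0.222.
P(X=0 | Y=3) = 0.011/0.222 = 0.04955.

0.04955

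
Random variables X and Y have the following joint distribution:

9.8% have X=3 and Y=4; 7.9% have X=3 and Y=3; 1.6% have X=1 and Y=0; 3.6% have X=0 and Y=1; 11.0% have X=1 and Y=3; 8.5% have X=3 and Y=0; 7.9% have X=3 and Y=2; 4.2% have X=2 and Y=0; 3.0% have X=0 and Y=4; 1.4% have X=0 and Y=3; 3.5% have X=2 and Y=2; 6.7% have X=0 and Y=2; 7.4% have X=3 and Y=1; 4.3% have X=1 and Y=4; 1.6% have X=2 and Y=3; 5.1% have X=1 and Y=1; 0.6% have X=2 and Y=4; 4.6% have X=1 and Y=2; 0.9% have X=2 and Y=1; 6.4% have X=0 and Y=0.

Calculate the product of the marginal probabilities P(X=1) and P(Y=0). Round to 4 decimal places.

0.0551

P(X=1) = 0.016 + 0.051 + 0.046 + 0.110 + 0.043 = 0.266.
P(Y=0) = 0.064 + 0.016 + 0.042 + 0.085 = 0.207.
Product: 0.266 × 0.207 = 0.0551.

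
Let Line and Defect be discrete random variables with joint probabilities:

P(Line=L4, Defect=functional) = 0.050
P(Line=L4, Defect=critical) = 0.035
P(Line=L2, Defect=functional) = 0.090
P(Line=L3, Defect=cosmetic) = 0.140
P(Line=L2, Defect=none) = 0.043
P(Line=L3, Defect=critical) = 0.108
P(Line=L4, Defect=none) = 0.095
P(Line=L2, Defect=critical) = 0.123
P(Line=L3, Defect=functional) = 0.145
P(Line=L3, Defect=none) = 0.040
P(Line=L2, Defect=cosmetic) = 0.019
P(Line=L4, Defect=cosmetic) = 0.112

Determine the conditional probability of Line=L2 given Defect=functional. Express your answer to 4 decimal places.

0.3158

P(Defect=functional) = 0.090 + 0.145 + 0.050 = 0.285.
P(Line=L2 | Defect=functional) = 0.090/0.285 = 0.3158.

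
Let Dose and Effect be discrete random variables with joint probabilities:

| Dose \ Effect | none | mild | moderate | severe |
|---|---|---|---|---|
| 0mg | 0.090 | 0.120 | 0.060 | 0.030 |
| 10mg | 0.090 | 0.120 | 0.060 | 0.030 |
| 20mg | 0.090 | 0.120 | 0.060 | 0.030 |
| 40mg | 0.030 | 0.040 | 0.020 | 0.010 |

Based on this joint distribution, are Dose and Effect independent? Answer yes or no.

yes

Every cell satisfies P(Dose,Effect) = P(Dose)·P(Effect). For instance P(Dose=0mg) = 0.300, P(Effect=none) = 0.300, and 0.300×0.300 = 0.090 matches the joint entry. So Dose and Effect are independent.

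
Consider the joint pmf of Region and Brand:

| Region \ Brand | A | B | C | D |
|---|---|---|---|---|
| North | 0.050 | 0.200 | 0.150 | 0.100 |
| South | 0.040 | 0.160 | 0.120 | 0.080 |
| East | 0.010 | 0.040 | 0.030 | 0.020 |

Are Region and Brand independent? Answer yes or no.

yes

Every cell satisfies P(Region,Brand) = P(Region)·P(Brand). For instance P(Region=North) = 0.500, P(Brand=C) = 0.300, and 0.500×0.300 = 0.150 matches the joint entry. So Region and Brand are independent.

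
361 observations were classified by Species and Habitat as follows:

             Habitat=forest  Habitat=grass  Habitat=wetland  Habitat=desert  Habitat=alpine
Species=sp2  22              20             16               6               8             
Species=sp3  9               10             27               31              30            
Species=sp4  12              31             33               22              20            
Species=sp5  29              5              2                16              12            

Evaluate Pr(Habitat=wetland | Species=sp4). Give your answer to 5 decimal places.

Total with Species=sp4: 12 + 31 + 33 + 22 + 20 = 118.
P(Habitat=wetland | Species=sp4) = 33/118 = 0.27966.

0.27966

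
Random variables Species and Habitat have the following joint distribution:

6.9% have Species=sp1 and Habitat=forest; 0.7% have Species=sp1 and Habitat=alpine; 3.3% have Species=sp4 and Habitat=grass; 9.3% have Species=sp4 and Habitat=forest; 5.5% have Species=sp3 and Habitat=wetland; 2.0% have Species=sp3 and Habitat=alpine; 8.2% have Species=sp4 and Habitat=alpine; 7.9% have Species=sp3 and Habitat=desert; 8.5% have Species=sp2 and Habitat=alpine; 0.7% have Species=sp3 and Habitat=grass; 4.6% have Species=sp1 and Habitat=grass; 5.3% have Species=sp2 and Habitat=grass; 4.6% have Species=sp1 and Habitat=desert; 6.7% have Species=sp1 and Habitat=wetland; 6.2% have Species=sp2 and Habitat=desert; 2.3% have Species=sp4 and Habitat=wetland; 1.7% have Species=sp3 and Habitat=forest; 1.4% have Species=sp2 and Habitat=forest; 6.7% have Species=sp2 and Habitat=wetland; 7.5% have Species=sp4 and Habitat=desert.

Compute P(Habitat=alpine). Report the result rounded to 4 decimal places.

P(Habitat=alpine) = 0.007 + 0.085 + 0.020 + 0.082 = 0.194.

0.1940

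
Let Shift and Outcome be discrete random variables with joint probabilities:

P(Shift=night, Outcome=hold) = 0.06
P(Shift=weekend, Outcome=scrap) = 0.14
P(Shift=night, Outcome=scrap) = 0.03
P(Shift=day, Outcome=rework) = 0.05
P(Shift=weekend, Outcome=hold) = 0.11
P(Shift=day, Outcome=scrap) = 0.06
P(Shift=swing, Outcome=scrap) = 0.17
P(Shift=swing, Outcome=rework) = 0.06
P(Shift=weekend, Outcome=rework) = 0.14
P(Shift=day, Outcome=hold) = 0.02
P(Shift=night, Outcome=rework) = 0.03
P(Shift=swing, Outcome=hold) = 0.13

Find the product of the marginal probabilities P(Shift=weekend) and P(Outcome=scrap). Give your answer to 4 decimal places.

0.1560

P(Shift=weekend) = 0.14 + 0.14 + 0.11 = 0.39.
P(Outcome=scrap) = 0.06 + 0.17 + 0.03 + 0.14 = 0.40.
Product: 0.39 × 0.40 = 0.1560.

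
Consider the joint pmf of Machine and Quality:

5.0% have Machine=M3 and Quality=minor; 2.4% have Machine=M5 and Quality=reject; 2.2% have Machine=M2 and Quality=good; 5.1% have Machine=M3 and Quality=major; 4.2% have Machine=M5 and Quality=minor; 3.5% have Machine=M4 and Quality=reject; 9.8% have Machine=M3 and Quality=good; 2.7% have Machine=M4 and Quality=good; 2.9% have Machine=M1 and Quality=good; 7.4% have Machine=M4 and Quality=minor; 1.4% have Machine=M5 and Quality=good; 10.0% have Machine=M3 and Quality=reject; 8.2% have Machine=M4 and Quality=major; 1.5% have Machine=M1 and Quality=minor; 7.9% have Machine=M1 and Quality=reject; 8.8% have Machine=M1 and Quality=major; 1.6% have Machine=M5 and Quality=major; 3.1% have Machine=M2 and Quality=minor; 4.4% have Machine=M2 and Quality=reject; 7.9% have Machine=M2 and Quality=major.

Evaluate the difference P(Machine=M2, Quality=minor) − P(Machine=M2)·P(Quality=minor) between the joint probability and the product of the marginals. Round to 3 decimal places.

-0.006

P(Machine=M2) = 0.022 + 0.031 + 0.079 + 0.044 = 0.176.
P(Quality=minor) = 0.015 + 0.031 + 0.050 + 0.074 + 0.042 = 0.212.
P(Machine=M2, Quality=minor) − P(Machine=M2)P(Quality=minor) = 0.031 − 0.176×0.212 = -0.006.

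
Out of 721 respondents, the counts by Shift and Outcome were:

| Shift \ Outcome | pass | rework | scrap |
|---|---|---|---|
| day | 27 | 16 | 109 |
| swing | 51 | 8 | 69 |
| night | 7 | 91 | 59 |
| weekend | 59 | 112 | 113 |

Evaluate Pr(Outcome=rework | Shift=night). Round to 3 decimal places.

Total with Shift=night: 7 + 91 + 59 = 157.
P(Outcome=rework | Shift=night) = 91/157 = 0.580.

0.580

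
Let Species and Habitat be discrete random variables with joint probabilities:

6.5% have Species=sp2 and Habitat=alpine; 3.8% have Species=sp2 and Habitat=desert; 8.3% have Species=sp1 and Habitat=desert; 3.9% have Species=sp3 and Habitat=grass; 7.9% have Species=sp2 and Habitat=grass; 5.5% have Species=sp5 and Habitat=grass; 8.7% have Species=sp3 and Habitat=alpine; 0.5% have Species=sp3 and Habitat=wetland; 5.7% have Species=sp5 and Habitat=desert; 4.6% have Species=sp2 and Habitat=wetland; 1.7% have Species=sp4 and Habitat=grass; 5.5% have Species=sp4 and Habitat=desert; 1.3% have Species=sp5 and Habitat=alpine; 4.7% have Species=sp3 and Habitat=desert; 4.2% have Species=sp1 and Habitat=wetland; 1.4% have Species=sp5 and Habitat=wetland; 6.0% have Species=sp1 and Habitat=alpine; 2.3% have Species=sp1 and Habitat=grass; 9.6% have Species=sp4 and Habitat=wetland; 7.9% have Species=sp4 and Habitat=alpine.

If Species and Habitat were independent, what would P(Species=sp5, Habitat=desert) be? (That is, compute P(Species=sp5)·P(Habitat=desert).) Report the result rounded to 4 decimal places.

0.0389

P(Species=sp5) = 0.055 + 0.014 + 0.057 + 0.013 = 0.139.
P(Habitat=desert) = 0.083 + 0.038 + 0.047 + 0.055 + 0.057 = 0.280.
Product: 0.139 × 0.280 = 0.0389.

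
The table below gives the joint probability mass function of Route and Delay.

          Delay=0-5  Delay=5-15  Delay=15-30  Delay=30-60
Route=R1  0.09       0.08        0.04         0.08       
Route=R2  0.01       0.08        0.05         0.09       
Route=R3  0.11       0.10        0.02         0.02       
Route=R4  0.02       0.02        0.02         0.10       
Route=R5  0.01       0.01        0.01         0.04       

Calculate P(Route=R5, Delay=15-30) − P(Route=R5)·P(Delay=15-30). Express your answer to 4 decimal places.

P(Route=R5) = 0.01 + 0.01 + 0.01 + 0.04 = 0.07.
P(Delay=15-30) = 0.04 + 0.05 + 0.02 + 0.02 + 0.01 = 0.14.
P(Route=R5, Delay=15-30) − P(Route=R5)P(Delay=15-30) = 0.01 − 0.07×0.14 = 0.0002.

0.0002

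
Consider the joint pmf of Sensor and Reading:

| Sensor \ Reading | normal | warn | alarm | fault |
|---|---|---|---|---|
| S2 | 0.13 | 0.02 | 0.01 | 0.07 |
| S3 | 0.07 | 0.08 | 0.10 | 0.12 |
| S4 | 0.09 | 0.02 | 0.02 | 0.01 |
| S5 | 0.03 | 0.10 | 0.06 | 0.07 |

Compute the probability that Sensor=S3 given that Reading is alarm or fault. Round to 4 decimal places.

P(Reading=alarm) = 0.01 + 0.10 + 0.02 + 0.06 = 0.19.
P(Reading=fault) = 0.07 + 0.12 + 0.01 + 0.07 = 0.27.
P(Reading ∈ {alarm, fault}) = 0.19 + 0.27 = 0.46; P(Sensor=S3, Reading ∈ {alarm, fault}) = 0.10 + 0.12 = 0.22.
P(Sensor=S3 | Reading ∈ {alarm, fault}) = 0.22/0.46 = 0.4783.

0.4783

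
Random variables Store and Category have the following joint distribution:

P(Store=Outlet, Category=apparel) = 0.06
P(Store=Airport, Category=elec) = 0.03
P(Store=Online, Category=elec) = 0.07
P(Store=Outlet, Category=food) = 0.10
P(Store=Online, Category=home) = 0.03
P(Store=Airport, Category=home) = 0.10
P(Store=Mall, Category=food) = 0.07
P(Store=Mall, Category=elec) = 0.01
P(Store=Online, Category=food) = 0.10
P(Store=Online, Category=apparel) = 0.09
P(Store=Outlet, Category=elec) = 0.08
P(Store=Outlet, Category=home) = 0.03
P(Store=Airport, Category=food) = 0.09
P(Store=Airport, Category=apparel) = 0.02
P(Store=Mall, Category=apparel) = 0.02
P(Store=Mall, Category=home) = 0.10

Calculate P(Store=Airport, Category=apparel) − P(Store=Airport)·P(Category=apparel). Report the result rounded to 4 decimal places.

-0.0256

P(Store=Airport) = 0.09 + 0.02 + 0.03 + 0.10 = 0.24.
P(Category=apparel) = 0.02 + 0.02 + 0.06 + 0.09 = 0.19.
P(Store=Airport, Category=apparel) − P(Store=Airport)P(Category=apparel) = 0.02 − 0.24×0.19 = -0.0256.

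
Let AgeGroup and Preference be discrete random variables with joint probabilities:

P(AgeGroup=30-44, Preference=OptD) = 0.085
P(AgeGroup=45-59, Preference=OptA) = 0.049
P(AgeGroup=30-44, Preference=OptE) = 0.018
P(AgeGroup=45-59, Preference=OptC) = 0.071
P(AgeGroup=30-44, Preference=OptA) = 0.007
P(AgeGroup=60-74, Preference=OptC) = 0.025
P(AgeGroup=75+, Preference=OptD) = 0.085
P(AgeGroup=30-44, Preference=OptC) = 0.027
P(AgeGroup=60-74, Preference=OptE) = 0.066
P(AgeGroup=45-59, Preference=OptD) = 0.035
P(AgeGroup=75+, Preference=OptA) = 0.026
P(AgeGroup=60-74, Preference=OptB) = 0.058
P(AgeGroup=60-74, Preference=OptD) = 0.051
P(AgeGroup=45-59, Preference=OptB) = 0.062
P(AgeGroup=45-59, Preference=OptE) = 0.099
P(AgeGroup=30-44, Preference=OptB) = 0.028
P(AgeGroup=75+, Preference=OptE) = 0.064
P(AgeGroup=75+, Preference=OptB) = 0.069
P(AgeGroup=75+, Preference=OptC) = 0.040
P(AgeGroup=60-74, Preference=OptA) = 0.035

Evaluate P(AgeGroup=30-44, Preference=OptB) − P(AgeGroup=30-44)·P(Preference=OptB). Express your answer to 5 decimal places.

-0.00781

P(AgeGroup=30-44) = 0.007 + 0.028 + 0.027 + 0.085 + 0.018 = 0.165.
P(Preference=OptB) = 0.028 + 0.062 + 0.058 + 0.069 = 0.217.
P(AgeGroup=30-44, Preference=OptB) − P(AgeGroup=30-44)P(Preference=OptB) = 0.028 − 0.165×0.217 = -0.00781.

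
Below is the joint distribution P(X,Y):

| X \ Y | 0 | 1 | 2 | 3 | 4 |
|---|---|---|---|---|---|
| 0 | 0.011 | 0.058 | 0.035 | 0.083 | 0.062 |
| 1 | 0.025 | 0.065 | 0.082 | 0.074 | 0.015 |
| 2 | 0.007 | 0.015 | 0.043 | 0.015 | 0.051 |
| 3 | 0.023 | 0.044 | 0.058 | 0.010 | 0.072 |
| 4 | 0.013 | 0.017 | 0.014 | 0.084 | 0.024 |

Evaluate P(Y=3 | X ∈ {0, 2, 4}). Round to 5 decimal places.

P(X=0) = 0.011 + 0.058 + 0.035 + 0.083 + 0.062 = 0.249.
P(X=2) = 0.007 + 0.015 + 0.043 + 0.015 + 0.051 = 0.131.
P(X=4) = 0.013 + 0.017 + 0.014 + 0.084 + 0.024 = 0.152.
P(X ∈ {0, 2, 4}) = 0.249 + 0.131 + 0.152 = 0.532; P(Y=3, X ∈ {0, 2, 4}) = 0.083 + 0.015 + 0.084 = 0.182.
P(Y=3 | X ∈ {0, 2, 4}) = 0.182/0.532 = 0.34211.

0.34211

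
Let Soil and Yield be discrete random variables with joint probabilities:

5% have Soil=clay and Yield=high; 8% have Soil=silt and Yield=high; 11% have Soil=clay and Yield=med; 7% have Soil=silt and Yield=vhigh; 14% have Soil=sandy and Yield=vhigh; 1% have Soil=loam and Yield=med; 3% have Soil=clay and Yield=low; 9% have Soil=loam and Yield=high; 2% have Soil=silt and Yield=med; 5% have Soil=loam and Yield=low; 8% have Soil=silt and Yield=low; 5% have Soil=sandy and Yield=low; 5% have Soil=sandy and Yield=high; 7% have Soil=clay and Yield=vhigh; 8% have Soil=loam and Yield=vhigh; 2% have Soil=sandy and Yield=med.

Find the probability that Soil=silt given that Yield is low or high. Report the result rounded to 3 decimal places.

P(Yield=low) = 0.05 + 0.05 + 0.03 + 0.08 = 0.21.
P(Yield=high) = 0.05 + 0.09 + 0.05 + 0.08 = 0.27.
P(Yield ∈ {low, high}) = 0.21 + 0.27 = 0.48; P(Soil=silt, Yield ∈ {low, high}) = 0.08 + 0.08 = 0.16.
P(Soil=silt | Yield ∈ {low, high}) = 0.16/0.48 = 0.333.

0.333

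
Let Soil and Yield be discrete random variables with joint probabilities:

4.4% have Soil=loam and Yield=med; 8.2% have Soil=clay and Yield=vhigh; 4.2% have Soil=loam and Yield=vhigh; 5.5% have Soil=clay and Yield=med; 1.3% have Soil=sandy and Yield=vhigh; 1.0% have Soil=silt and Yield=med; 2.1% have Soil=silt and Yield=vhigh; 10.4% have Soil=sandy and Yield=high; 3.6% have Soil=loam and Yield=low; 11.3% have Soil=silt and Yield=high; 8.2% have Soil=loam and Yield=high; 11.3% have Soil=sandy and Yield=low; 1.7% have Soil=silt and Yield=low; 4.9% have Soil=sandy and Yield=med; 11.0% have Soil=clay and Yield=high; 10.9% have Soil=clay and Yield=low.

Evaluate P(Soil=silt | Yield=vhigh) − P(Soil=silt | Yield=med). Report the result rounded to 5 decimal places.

0.06962

P(Yield=vhigh) = 0.013 + 0.042 + 0.082 + 0.021 = 0.158; P(Soil=silt | Yield=vhigh) = 0.021/0.158 = 0.132911.
P(Yield=med) = 0.049 + 0.044 + 0.055 + 0.010 = 0.158; P(Soil=silt | Yield=med) = 0.010/0.158 = 0.063291.
Difference = 0.06962.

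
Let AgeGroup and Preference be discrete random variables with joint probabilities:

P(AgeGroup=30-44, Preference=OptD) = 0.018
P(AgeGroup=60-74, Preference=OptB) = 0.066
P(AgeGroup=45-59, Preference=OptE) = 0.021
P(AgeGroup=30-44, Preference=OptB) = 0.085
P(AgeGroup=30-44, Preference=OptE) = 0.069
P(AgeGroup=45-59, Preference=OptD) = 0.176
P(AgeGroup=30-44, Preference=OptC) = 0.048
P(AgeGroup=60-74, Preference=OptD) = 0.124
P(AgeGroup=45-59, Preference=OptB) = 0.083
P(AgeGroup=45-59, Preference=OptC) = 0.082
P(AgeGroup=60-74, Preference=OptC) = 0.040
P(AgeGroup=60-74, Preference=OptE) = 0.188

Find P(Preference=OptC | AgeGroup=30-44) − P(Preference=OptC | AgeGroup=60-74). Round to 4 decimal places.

0.1225

P(AgeGroup=30-44) = 0.085 + 0.048 + 0.018 + 0.069 = 0.220; P(Preference=OptC | AgeGroup=30-44) = 0.048/0.220 = 0.21818.
P(AgeGroup=60-74) = 0.066 + 0.040 + 0.124 + 0.188 = 0.418; P(Preference=OptC | AgeGroup=60-74) = 0.040/0.418 = 0.09569.
Difference = 0.1225.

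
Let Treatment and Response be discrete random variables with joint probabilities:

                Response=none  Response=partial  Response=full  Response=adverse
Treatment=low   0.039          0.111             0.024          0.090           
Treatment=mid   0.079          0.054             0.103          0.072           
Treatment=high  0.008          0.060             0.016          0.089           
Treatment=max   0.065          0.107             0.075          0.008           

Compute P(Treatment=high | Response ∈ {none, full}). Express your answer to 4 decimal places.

P(Response=none) = 0.039 + 0.079 + 0.008 + 0.065 = 0.191.
P(Response=full) = 0.024 + 0.103 + 0.016 + 0.075 = 0.218.
P(Response ∈ {none, full}) = 0.191 + 0.218 = 0.409; P(Treatment=high, Response ∈ {none, full}) = 0.008 + 0.016 = 0.024.
P(Treatment=high | Response ∈ {none, full}) = 0.024/0.409 = 0.0587.

0.0587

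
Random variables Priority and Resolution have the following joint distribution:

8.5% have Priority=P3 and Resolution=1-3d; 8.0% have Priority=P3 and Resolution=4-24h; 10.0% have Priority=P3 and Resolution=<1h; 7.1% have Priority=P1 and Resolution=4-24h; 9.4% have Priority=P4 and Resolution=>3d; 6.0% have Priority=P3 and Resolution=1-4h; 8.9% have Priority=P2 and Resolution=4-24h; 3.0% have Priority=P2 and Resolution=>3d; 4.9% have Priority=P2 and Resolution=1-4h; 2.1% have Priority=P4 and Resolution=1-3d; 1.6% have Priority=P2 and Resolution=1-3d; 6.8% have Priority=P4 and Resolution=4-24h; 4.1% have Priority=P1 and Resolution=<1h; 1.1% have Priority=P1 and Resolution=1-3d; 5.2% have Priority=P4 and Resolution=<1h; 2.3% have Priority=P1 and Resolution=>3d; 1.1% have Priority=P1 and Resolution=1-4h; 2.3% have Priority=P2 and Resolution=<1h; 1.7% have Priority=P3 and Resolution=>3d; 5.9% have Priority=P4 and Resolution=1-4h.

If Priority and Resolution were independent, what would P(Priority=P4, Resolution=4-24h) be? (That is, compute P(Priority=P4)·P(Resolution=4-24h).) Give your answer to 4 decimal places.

0.0906

P(Priority=P4) = 0.052 + 0.059 + 0.068 + 0.021 + 0.094 = 0.294.
P(Resolution=4-24h) = 0.071 + 0.089 + 0.080 + 0.068 = 0.308.
Product: 0.294 × 0.308 = 0.0906.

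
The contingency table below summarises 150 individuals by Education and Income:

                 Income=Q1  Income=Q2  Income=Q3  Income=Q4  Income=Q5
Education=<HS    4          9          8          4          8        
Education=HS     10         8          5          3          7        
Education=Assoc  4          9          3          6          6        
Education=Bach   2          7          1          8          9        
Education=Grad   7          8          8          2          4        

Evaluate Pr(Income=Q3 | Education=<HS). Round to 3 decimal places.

Total with Education=<HS: 4 + 9 + 8 + 4 + 8 = 33.
P(Income=Q3 | Education=<HS) = 8/33 = 0.242.

0.242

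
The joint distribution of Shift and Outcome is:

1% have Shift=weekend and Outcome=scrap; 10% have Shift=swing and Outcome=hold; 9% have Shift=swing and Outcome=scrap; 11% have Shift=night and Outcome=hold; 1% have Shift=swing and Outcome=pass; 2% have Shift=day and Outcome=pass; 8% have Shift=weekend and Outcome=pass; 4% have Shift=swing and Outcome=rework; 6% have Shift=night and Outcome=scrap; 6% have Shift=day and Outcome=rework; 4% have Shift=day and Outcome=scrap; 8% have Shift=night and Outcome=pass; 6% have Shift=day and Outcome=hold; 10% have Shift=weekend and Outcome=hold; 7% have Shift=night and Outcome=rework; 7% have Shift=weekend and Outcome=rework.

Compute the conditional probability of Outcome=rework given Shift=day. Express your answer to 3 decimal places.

P(Shift=day) = 0.02 + 0.06 + 0.04 + 0.06 = 0.18.
P(Outcome=rework | Shift=day) = 0.06/0.18 = 0.333.

0.333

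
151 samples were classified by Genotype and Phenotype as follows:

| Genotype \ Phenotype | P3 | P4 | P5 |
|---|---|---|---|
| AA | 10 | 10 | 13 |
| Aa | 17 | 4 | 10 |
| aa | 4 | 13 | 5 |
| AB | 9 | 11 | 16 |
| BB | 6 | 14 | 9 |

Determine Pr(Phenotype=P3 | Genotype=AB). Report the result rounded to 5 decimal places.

0.25000

Total with Genotype=AB: 9 + 11 + 16 = 36.
P(Phenotype=P3 | Genotype=AB) = 9/36 = 0.25000.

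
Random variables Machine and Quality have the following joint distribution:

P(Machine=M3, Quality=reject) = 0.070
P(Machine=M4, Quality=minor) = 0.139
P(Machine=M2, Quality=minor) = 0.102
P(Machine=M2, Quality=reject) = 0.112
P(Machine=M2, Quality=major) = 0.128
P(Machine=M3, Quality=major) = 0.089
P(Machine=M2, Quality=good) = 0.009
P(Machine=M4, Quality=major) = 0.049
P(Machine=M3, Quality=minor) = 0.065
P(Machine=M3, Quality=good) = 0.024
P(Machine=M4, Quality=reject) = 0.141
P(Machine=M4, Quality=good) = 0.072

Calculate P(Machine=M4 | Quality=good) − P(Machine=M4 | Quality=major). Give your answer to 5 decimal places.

P(Quality=good) = 0.009 + 0.024 + 0.072 = 0.105; P(Machine=M4 | Quality=good) = 0.072/0.105 = 0.685714.
P(Quality=major) = 0.128 + 0.089 + 0.049 = 0.266; P(Machine=M4 | Quality=major) = 0.049/0.266 = 0.184211.
Difference = 0.50150.

0.50150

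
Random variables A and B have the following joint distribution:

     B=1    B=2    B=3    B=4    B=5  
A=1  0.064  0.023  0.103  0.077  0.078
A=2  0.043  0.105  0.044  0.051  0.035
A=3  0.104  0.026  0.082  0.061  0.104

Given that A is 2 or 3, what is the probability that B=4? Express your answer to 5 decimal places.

0.17099

P(A=2) = 0.043 + 0.105 + 0.044 + 0.051 + 0.035 = 0.278.
P(A=3) = 0.104 + 0.026 + 0.082 + 0.061 + 0.104 = 0.377.
P(A ∈ {2, 3}) = 0.278 + 0.377 = 0.655; P(B=4, A ∈ {2, 3}) = 0.051 + 0.061 = 0.112.
P(B=4 | A ∈ {2, 3}) = 0.112/0.655 = 0.17099.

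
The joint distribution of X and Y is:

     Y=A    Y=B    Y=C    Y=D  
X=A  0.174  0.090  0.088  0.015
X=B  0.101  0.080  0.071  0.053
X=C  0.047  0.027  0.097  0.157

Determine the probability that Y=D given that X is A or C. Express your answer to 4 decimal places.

0.2475

P(X=A) = 0.174 + 0.090 + 0.088 + 0.015 = 0.367.
P(X=C) = 0.047 + 0.027 + 0.097 + 0.157 = 0.328.
P(X ∈ {A, C}) = 0.367 + 0.328 = 0.695; P(Y=D, X ∈ {A, C}) = 0.015 + 0.157 = 0.172.
P(Y=D | X ∈ {A, C}) = 0.172/0.695 = 0.2475.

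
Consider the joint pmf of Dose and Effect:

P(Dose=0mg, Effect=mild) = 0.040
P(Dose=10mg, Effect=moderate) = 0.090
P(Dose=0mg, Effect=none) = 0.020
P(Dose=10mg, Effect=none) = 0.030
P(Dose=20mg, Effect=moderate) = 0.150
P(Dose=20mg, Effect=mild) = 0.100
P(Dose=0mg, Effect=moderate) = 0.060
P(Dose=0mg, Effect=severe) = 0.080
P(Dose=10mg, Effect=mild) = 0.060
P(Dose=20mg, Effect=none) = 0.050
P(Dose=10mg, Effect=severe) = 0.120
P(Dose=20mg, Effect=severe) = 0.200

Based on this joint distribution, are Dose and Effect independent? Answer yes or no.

Every cell satisfies P(Dose,Effect) = P(Dose)·P(Effect). For instance P(Dose=0mg) = 0.200, P(Effect=moderate) = 0.300, and 0.200×0.300 = 0.060 matches the joint entry. So Dose and Effect are independent.

yes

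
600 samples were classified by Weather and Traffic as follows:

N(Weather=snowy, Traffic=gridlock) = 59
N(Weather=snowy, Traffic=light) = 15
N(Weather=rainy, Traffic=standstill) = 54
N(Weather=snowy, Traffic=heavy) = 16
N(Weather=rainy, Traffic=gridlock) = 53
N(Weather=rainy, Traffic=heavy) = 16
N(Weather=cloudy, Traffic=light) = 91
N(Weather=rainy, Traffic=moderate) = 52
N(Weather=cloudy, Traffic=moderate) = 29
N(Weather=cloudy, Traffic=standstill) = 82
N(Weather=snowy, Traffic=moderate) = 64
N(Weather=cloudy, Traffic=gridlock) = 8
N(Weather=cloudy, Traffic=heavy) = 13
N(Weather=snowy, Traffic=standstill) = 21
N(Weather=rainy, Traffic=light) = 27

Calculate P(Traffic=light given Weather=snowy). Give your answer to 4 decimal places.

Total with Weather=snowy: 15 + 64 + 16 + 59 + 21 = 175.
P(Traffic=light | Weather=snowy) = 15/175 = 0.0857.

0.0857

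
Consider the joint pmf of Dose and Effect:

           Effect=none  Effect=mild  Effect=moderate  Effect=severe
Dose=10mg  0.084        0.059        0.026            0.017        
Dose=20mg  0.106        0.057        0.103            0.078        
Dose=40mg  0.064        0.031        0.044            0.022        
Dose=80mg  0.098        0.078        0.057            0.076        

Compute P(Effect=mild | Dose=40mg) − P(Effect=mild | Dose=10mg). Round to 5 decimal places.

-0.12466

P(Dose=40mg) = 0.064 + 0.031 + 0.044 + 0.022 = 0.161; P(Effect=mild | Dose=40mg) = 0.031/0.161 = 0.192547.
P(Dose=10mg) = 0.084 + 0.059 + 0.026 + 0.017 = 0.186; P(Effect=mild | Dose=10mg) = 0.059/0.186 = 0.317204.
Difference = -0.12466.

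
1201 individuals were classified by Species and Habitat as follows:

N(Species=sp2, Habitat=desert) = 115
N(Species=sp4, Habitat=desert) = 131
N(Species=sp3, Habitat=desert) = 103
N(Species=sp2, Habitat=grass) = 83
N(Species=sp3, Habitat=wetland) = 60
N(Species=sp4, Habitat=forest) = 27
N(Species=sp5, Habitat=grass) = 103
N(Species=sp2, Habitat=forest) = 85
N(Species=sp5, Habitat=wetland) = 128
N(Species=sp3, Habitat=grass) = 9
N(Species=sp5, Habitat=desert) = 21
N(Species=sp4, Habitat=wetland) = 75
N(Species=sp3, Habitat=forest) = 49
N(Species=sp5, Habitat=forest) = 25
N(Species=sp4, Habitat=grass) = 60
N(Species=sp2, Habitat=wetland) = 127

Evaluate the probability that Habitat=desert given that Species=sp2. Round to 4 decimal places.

Total with Species=sp2: 85 + 83 + 127 + 115 = 410.
P(Habitat=desert | Species=sp2) = 115/410 = 0.2805.

0.2805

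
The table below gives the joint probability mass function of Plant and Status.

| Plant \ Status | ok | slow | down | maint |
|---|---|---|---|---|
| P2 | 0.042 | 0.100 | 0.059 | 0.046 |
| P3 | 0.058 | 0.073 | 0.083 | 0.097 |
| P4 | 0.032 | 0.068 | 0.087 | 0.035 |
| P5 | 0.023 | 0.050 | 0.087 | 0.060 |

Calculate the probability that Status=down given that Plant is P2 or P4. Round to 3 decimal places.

P(Plant=P2) = 0.042 + 0.100 + 0.059 + 0.046 = 0.247.
P(Plant=P4) = 0.032 + 0.068 + 0.087 + 0.035 = 0.222.
P(Plant ∈ {P2, P4}) = 0.247 + 0.222 = 0.469; P(Status=down, Plant ∈ {P2, P4}) = 0.059 + 0.087 = 0.146.
P(Status=down | Plant ∈ {P2, P4}) = 0.146/0.469 = 0.311.

0.311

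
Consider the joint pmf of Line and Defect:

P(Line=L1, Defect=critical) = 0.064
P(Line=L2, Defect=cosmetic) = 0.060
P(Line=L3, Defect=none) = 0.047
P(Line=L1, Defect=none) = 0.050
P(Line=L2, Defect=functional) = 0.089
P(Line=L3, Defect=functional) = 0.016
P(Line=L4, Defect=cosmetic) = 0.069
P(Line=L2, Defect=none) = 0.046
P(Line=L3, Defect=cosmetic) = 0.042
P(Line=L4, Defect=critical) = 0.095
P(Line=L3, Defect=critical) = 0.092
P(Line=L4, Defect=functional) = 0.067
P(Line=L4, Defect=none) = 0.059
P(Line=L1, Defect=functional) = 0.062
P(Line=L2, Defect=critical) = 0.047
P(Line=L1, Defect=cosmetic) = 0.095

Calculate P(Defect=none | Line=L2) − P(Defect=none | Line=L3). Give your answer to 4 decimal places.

P(Line=L2) = 0.046 + 0.060 + 0.089 + 0.047 = 0.242; P(Defect=none | Line=L2) = 0.046/0.242 = 0.19008.
P(Line=L3) = 0.047 + 0.042 + 0.016 + 0.092 = 0.197; P(Defect=none | Line=L3) = 0.047/0.197 = 0.23858.
Difference = -0.0485.

-0.0485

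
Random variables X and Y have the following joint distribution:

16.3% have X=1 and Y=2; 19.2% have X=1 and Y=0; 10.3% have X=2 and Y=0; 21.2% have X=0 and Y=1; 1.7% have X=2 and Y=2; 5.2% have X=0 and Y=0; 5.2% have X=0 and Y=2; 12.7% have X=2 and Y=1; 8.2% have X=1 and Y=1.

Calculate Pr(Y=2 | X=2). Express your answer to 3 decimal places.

0.069

P(X=2) = 0.103 + 0.127 + 0.017 = 0.247.
P(Y=2 | X=2) = 0.017/0.247 = 0.069.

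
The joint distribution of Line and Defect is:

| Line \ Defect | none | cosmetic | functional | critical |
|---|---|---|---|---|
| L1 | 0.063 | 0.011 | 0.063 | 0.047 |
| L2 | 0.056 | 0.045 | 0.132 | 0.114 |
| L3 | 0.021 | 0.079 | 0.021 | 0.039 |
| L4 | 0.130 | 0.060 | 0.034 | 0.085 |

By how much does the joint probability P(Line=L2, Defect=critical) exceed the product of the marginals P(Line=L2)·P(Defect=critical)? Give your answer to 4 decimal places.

P(Line=L2) = 0.056 + 0.045 + 0.132 + 0.114 = 0.347.
P(Defect=critical) = 0.047 + 0.114 + 0.039 + 0.085 = 0.285.
P(Line=L2, Defect=critical) − P(Line=L2)P(Defect=critical) = 0.114 − 0.347×0.285 = 0.0151.

0.0151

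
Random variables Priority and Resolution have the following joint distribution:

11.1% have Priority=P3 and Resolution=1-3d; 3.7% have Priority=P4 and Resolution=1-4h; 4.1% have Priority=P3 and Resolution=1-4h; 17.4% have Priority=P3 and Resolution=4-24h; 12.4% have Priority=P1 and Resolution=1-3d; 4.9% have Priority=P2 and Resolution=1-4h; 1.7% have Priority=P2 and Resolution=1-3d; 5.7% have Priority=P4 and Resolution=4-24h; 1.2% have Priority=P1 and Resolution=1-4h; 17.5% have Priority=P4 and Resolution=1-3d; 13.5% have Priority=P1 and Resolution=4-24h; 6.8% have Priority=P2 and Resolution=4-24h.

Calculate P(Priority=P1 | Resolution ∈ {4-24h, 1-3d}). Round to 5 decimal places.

P(Resolution=4-24h) = 0.135 + 0.068 + 0.174 + 0.057 = 0.434.
P(Resolution=1-3d) = 0.124 + 0.017 + 0.111 + 0.175 = 0.427.
P(Resolution ∈ {4-24h, 1-3d}) = 0.434 + 0.427 = 0.861; P(Priority=P1, Resolution ∈ {4-24h, 1-3d}) = 0.135 + 0.124 = 0.259.
P(Priority=P1 | Resolution ∈ {4-24h, 1-3d}) = 0.259/0.861 = 0.30081.

0.30081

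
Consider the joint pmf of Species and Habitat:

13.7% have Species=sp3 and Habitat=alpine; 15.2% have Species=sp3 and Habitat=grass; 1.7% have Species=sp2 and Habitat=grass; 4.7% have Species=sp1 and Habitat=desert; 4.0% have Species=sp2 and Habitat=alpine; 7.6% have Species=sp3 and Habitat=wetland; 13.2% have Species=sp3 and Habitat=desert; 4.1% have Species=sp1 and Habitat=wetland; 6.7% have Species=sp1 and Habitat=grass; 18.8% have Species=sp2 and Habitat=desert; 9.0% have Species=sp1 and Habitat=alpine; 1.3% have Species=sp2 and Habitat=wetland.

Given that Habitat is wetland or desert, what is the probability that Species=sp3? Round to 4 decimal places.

0.4185

P(Habitat=wetland) = 0.041 + 0.013 + 0.076 = 0.130.
P(Habitat=desert) = 0.047 + 0.188 + 0.132 = 0.367.
P(Habitat ∈ {wetland, desert}) = 0.130 + 0.367 = 0.497; P(Species=sp3, Habitat ∈ {wetland, desert}) = 0.076 + 0.132 = 0.208.
P(Species=sp3 | Habitat ∈ {wetland, desert}) = 0.208/0.497 = 0.4185.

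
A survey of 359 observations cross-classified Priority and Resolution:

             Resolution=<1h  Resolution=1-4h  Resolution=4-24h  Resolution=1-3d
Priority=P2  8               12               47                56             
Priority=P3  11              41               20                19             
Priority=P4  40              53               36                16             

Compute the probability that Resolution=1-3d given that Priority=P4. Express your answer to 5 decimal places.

Total with Priority=P4: 40 + 53 + 36 + 16 = 145.
P(Resolution=1-3d | Priority=P4) = 16/145 = 0.11034.

0.11034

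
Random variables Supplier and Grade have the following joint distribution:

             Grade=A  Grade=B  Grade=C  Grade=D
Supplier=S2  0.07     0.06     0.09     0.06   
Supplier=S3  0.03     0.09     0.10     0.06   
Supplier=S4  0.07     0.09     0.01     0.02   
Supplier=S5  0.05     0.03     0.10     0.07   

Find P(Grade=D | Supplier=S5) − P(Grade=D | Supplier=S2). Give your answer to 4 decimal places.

P(Supplier=S5) = 0.05 + 0.03 + 0.10 + 0.07 = 0.25; P(Grade=D | Supplier=S5) = 0.07/0.25 = 0.28000.
P(Supplier=S2) = 0.07 + 0.06 + 0.09 + 0.06 = 0.28; P(Grade=D | Supplier=S2) = 0.06/0.28 = 0.21429.
Difference = 0.0657.

0.0657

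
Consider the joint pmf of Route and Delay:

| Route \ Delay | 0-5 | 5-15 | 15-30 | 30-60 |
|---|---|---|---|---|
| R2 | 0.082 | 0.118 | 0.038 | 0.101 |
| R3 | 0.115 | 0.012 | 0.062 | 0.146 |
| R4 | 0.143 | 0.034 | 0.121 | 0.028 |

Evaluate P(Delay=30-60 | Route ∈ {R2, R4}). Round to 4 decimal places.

P(Route=R2) = 0.082 + 0.118 + 0.038 + 0.101 = 0.339.
P(Route=R4) = 0.143 + 0.034 + 0.121 + 0.028 = 0.326.
P(Route ∈ {R2, R4}) = 0.339 + 0.326 = 0.665; P(Delay=30-60, Route ∈ {R2, R4}) = 0.101 + 0.028 = 0.129.
P(Delay=30-60 | Route ∈ {R2, R4}) = 0.129/0.665 = 0.1940.

0.1940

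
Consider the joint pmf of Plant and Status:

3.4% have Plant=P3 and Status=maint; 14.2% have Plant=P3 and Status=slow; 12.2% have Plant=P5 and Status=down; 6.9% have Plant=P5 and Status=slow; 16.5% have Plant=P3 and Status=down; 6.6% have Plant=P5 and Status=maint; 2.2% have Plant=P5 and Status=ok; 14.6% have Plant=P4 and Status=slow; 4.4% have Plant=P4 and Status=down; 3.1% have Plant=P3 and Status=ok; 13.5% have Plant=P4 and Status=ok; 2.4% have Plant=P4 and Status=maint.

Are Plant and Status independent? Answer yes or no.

no

P(Plant=P4) = 0.349 and P(Status=down) = 0.331, so their product is 0.11552, but P(Plant=P4, Status=down) = 0.044. Since these differ, Plant and Status are not independent.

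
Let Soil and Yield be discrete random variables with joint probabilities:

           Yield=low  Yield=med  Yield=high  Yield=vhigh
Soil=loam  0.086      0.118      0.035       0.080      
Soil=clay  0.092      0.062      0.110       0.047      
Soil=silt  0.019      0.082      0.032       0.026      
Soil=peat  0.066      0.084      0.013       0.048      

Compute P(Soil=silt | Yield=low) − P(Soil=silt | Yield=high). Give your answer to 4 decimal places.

P(Yield=low) = 0.086 + 0.092 + 0.019 + 0.066 = 0.263; P(Soil=silt | Yield=low) = 0.019/0.263 = 0.07224.
P(Yield=high) = 0.035 + 0.110 + 0.032 + 0.013 = 0.190; P(Soil=silt | Yield=high) = 0.032/0.190 = 0.16842.
Difference = -0.0962.

-0.0962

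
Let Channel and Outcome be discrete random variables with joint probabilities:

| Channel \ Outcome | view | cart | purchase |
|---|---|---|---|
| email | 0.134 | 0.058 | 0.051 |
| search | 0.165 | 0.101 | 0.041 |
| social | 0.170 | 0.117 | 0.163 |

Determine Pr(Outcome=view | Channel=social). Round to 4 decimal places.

P(Channel=social) = 0.170 + 0.117 + 0.163 = 0.450.
P(Outcome=view | Channel=social) = 0.170/0.450 = 0.3778.

0.3778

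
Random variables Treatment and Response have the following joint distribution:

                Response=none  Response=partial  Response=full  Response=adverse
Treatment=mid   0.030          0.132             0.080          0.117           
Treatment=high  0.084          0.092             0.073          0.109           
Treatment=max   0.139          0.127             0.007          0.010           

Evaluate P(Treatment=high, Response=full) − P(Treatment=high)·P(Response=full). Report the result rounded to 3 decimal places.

P(Treatment=high) = 0.084 + 0.092 + 0.073 + 0.109 = 0.358.
P(Response=full) = 0.080 + 0.073 + 0.007 = 0.160.
P(Treatment=high, Response=full) − P(Treatment=high)P(Response=full) = 0.073 − 0.358×0.160 = 0.016.

0.016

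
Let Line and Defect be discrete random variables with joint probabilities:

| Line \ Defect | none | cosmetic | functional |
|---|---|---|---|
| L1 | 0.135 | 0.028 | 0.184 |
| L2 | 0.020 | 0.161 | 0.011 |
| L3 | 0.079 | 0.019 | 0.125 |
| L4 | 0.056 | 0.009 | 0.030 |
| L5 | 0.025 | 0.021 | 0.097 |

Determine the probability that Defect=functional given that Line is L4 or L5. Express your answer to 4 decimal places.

P(Line=L4) = 0.056 + 0.009 + 0.030 = 0.095.
P(Line=L5) = 0.025 + 0.021 + 0.097 = 0.143.
P(Line ∈ {L4, L5}) = 0.095 + 0.143 = 0.238; P(Defect=functional, Line ∈ {L4, L5}) = 0.030 + 0.097 = 0.127.
P(Defect=functional | Line ∈ {L4, L5}) = 0.127/0.238 = 0.5336.

0.5336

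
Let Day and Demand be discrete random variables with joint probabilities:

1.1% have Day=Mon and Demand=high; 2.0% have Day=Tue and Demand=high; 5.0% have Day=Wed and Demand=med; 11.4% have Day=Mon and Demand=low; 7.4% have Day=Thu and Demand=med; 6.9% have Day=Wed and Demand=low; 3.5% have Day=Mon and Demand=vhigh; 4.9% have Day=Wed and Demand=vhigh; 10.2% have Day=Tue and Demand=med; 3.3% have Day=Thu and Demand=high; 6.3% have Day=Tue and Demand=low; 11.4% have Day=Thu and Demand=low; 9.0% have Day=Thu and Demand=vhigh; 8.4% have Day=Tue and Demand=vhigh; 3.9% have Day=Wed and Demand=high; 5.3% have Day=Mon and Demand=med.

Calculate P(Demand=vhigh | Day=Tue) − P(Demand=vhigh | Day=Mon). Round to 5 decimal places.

P(Day=Tue) = 0.063 + 0.102 + 0.020 + 0.084 = 0.269; P(Demand=vhigh | Day=Tue) = 0.084/0.269 = 0.312268.
P(Day=Mon) = 0.114 + 0.053 + 0.011 + 0.035 = 0.213; P(Demand=vhigh | Day=Mon) = 0.035/0.213 = 0.164319.
Difference = 0.14795.

0.14795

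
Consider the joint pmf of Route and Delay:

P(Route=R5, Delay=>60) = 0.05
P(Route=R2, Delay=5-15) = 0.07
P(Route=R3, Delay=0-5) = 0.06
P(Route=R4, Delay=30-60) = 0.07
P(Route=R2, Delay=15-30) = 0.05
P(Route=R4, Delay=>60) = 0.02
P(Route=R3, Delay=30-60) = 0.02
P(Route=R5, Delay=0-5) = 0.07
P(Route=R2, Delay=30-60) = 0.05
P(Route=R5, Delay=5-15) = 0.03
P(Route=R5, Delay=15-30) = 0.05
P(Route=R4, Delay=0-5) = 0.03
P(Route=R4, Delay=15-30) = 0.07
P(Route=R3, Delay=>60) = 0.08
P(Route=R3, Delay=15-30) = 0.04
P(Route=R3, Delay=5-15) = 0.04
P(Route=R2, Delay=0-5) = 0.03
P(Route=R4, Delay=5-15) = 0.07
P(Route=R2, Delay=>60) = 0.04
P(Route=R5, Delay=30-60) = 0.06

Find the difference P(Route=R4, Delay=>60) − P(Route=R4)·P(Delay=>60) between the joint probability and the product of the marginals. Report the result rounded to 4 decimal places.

P(Route=R4) = 0.03 + 0.07 + 0.07 + 0.07 + 0.02 = 0.26.
P(Delay=>60) = 0.04 + 0.08 + 0.02 + 0.05 = 0.19.
P(Route=R4, Delay=>60) − P(Route=R4)P(Delay=>60) = 0.02 − 0.26×0.19 = -0.0294.

-0.0294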